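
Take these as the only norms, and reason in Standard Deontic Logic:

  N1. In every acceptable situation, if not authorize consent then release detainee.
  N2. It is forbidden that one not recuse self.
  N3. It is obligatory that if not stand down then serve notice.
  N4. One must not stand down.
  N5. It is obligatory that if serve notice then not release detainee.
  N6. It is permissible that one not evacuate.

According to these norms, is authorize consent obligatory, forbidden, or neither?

Premise 4 is F(stand_down), i.e. O(¬stand_down).
Premise 3 is O(¬stand_down → serve_notice); since O(¬stand_down), deontic closure gives O(serve_notice).
With premise 5, O(serve_notice → ¬release_detainee), the K-axiom yields O(¬release_detainee).
The contrapositive of premise 1 (O(¬authorize_consent → release_detainee)) is O(¬release_detainee → authorize_consent), and O(¬release_detainee) is already established, so O(authorize_consent).
Premises 2, 6 do not contribute to this derivation.
Hence authorize_consent is obligatory.

Obligatory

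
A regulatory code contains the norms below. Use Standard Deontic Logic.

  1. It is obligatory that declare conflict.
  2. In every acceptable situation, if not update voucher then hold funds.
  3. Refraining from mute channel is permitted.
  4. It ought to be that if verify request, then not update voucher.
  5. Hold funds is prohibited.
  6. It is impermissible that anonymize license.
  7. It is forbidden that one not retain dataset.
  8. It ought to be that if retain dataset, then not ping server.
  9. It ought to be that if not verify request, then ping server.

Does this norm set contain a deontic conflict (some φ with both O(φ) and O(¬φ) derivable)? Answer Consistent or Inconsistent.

Premise 7, F(¬retain_dataset), is equivalent to O(retain_dataset).
Premise 8 is O(retain_dataset → ¬ping_server); since O(retain_dataset), deontic closure gives O(¬ping_server).
Premise 9 is O(¬verify_request → ping_server); contrapositively O(¬ping_server → verify_request). Since O(¬ping_server) holds, K gives O(verify_request).
From O(verify_request) and premise 4, O(verify_request → ¬update_voucher), we obtain O(¬update_voucher).
Applying K to premise 2 (O(¬update_voucher → hold_funds)) and O(¬update_voucher) yields O(hold_funds).
Yet premise 5 is F(hold_funds), i.e. O(¬hold_funds).
We now have both O(hold_funds) and O(¬hold_funds) — hold_funds is simultaneously obligatory and forbidden, violating the D-axiom.

Inconsistent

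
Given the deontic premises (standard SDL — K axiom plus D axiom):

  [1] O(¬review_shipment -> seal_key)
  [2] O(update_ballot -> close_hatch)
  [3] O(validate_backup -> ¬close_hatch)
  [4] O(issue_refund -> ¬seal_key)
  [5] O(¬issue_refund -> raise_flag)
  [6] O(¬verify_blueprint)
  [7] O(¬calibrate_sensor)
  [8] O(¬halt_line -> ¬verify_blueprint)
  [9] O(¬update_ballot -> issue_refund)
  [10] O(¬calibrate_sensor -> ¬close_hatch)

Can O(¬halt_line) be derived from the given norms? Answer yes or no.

No

Premise 8 is O(¬halt_line -> ¬verify_blueprint); even if O(¬verify_blueprint) held, inferring O(¬halt_line) would be affirming the consequent — invalid.
No other premise forces O(¬halt_line). An ideal world satisfying every premise can still have ¬halt_line false, so O(¬halt_line) is not derivable.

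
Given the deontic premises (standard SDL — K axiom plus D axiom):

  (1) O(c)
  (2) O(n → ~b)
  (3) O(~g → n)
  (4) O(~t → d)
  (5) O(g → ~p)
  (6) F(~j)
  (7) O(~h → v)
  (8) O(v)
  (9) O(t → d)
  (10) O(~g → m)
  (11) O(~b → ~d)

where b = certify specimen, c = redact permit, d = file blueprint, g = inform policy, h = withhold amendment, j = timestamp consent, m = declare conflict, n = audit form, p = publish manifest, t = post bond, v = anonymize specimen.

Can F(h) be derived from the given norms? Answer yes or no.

Premise 7 is O(~h → v); even if O(v) held, inferring O(~h) would be affirming the consequent — invalid.
No other premise forces O(~h). An ideal world satisfying every premise can still have h true, so F(h) is not derivable.

No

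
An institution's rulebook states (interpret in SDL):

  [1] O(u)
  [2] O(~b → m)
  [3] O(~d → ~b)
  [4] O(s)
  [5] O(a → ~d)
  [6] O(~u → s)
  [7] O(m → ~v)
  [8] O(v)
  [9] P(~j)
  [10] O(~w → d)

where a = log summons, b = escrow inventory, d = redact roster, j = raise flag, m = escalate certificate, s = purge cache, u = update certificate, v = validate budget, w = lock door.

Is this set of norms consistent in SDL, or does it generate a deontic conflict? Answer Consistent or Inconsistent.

Consistent

Premise 6 is O(~u → s); even if O(s) held, inferring O(~u) would be affirming the consequent — invalid.
So O(~u) is not derivable, and the apparent clash with O(u) does not arise.
A world satisfying every obligation exists (e.g. a=false, b=true, d=true, j=false, m=false, s=true, u=true, v=true, w=false); no atom is both obligatory and forbidden, so the set is consistent.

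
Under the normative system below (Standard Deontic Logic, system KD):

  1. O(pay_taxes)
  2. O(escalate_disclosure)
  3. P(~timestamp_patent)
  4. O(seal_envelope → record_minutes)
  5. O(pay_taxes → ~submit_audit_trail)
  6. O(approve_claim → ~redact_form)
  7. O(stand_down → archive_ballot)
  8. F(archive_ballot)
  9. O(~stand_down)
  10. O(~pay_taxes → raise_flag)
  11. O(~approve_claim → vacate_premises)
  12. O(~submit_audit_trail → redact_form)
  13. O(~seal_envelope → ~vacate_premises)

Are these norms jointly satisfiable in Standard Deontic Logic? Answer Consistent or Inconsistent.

Consistent

Premise 7 is O(stand_down → archive_ballot), but O(stand_down) is not derivable from the premises, so it does not yield O(archive_ballot).
So O(archive_ballot) is not derivable, and the apparent clash with O(~archive_ballot) does not arise.
A world satisfying every obligation exists (e.g. approve_claim=false, archive_ballot=false, escalate_disclosure=true, pay_taxes=true, raise_flag=false, record_minutes=true, redact_form=true, seal_envelope=true, stand_down=false, submit_audit_trail=false, timestamp_patent=false, vacate_premises=true); no atom is both obligatory and forbidden, so the set is consistent.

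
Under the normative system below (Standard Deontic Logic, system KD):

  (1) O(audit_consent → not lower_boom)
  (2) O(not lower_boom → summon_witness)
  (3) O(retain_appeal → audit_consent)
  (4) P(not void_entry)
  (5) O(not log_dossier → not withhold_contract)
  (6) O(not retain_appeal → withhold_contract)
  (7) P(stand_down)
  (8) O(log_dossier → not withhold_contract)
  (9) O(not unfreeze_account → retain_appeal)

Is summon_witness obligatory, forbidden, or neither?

Premises 5 and 8 are O(not log_dossier → not withhold_contract) and O(log_dossier → not withhold_contract); every ideal world satisfies not log_dossier or log_dossier, so in either case not withhold_contract holds — hence O(not withhold_contract).
Premise 6 is O(not retain_appeal → withhold_contract); contrapositively O(not withhold_contract → retain_appeal). Since O(not withhold_contract) holds, K gives O(retain_appeal).
With premise 3, O(retain_appeal → audit_consent), the K-axiom yields O(audit_consent).
Premise 1 is O(audit_consent → not lower_boom); since O(audit_consent), deontic closure gives O(not lower_boom).
From O(not lower_boom) and premise 2, O(not lower_boom → summon_witness), we obtain O(summon_witness).
Premises 4, 7, 9 do not contribute to this derivation.
Hence summon_witness is obligatory.

Obligatory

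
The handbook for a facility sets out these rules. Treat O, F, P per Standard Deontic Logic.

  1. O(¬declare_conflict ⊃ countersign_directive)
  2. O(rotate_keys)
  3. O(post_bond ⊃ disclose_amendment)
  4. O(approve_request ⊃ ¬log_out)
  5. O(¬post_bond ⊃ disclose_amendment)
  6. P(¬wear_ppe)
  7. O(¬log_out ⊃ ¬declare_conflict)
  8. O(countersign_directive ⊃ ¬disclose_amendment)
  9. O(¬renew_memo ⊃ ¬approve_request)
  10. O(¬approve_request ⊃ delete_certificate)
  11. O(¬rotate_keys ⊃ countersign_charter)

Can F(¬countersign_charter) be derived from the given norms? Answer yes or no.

Premise 11 is O(¬rotate_keys ⊃ countersign_charter), but O(¬rotate_keys) is not derivable from the premises, so it does not yield O(countersign_charter).
No other premise forces O(countersign_charter). An ideal world satisfying every premise can still have ¬countersign_charter true, so F(¬countersign_charter) is not derivable.

No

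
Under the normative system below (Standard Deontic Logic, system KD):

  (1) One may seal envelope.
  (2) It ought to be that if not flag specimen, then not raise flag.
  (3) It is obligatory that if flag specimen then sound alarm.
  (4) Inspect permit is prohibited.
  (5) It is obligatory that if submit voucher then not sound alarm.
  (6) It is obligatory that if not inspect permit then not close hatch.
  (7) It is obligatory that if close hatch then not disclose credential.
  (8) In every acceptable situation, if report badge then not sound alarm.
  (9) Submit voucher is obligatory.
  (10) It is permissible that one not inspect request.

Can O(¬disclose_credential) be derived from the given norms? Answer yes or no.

No

Premise 7 is O(close_hatch → ¬disclose_credential), but O(close_hatch) is not derivable from the premises, so it does not yield O(¬disclose_credential).
No other premise forces O(¬disclose_credential). An ideal world satisfying every premise can still have ¬disclose_credential false, so O(¬disclose_credential) is not derivable.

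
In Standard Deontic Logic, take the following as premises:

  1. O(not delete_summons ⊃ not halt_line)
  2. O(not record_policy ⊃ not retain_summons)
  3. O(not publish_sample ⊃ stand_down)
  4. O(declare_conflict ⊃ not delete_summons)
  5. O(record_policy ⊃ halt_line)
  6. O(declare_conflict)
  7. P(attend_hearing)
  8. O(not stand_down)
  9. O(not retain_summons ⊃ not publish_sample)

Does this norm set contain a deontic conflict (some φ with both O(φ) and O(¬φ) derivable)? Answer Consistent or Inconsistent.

Inconsistent

Premise 8 gives O(not stand_down).
Premise 3 is O(not publish_sample ⊃ stand_down); contrapositively O(not stand_down ⊃ publish_sample). Since O(not stand_down) holds, K gives O(publish_sample).
Premise 9 is O(not retain_summons ⊃ not publish_sample); contrapositively O(publish_sample ⊃ retain_summons). Since O(publish_sample) holds, K gives O(retain_summons).
Premise 2, O(not record_policy ⊃ not retain_summons), contraposes to O(retain_summons ⊃ record_policy); with O(retain_summons) we get O(record_policy).
With premise 5, O(record_policy ⊃ halt_line), the K-axiom yields O(halt_line).
Premise 1 is O(not delete_summons ⊃ not halt_line); contrapositively O(halt_line ⊃ delete_summons). Since O(halt_line) holds, K gives O(delete_summons).
Premise 4 is O(declare_conflict ⊃ not delete_summons); contrapositively O(delete_summons ⊃ not declare_conflict). Since O(delete_summons) holds, K gives O(not declare_conflict).
However, premise 6 gives O(declare_conflict).
We now have both O(not declare_conflict) and O(declare_conflict) — declare_conflict is simultaneously obligatory and forbidden, violating the D-axiom.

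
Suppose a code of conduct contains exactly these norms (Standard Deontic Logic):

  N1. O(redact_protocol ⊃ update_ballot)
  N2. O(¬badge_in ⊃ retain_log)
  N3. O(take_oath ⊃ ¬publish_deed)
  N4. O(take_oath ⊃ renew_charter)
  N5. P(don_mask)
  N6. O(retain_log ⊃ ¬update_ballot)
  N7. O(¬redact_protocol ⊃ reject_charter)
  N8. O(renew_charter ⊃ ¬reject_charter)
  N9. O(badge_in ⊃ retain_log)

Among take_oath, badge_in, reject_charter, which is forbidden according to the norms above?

By case analysis on badge_in: premise 9 gives O(badge_in ⊃ retain_log) and premise 2 gives O(¬badge_in ⊃ retain_log), so O(retain_log) either way.
From O(retain_log) and premise 6, O(retain_log ⊃ ¬update_ballot), we obtain O(¬update_ballot).
Premise 1, O(redact_protocol ⊃ update_ballot), contraposes to O(¬update_ballot ⊃ ¬redact_protocol); with O(¬update_ballot) we get O(¬redact_protocol).
From O(¬redact_protocol) and premise 7, O(¬redact_protocol ⊃ reject_charter), we obtain O(reject_charter).
Premise 8 is O(renew_charter ⊃ ¬reject_charter); contrapositively O(reject_charter ⊃ ¬renew_charter). Since O(reject_charter) holds, K gives O(¬renew_charter).
Premise 4 is O(take_oath ⊃ renew_charter); contrapositively O(¬renew_charter ⊃ ¬take_oath). Since O(¬renew_charter) holds, K gives O(¬take_oath).
So O(¬take_oath) holds, i.e. take_oath is forbidden. None of the other listed options is forbidden under the premises.

take_oath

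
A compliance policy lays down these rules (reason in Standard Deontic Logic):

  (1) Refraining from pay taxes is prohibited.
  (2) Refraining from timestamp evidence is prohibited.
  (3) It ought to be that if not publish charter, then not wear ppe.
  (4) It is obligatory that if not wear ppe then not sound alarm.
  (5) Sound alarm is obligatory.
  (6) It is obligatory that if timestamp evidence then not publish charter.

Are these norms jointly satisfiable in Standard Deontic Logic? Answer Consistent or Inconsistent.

Inconsistent

From premise 5 we have O(sound_alarm).
Premise 4, O(¬wear_ppe → ¬sound_alarm), contraposes to O(sound_alarm → wear_ppe); with O(sound_alarm) we get O(wear_ppe).
Premise 3, O(¬publish_charter → ¬wear_ppe), contraposes to O(wear_ppe → publish_charter); with O(wear_ppe) we get O(publish_charter).
Premise 6, O(timestamp_evidence → ¬publish_charter), contraposes to O(publish_charter → ¬timestamp_evidence); with O(publish_charter) we get O(¬timestamp_evidence).
However, F(¬timestamp_evidence) at premise 2 amounts to O(timestamp_evidence).
We now have both O(¬timestamp_evidence) and O(timestamp_evidence) — timestamp_evidence is simultaneously obligatory and forbidden, violating the D-axiom.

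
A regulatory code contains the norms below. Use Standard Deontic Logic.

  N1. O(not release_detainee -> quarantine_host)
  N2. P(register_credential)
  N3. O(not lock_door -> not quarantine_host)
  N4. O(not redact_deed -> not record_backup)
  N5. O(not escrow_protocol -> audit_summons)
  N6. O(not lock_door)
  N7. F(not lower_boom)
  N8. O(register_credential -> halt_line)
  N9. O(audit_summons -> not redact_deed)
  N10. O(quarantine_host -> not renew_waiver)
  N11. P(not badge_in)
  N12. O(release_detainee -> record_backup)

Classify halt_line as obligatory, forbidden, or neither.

Premise 8 is O(register_credential -> halt_line), but O(register_credential) is not derivable from the premises (the permission P(register_credential) asserts only not O(not register_credential), not O(register_credential)), so it does not yield O(halt_line).
No premise or chain of K-axiom applications forces O(halt_line), and none forces O(not halt_line). So halt_line is neither obligatory nor forbidden under these norms.

Neither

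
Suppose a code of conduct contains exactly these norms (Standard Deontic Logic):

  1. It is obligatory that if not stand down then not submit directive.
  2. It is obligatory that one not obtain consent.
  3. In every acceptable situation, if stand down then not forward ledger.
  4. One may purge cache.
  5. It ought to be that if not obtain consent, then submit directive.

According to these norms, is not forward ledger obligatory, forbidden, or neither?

From premise 2 we have O(¬obtain_consent).
With premise 5, O(¬obtain_consent → submit_directive), the K-axiom yields O(submit_directive).
Premise 1 is O(¬stand_down → ¬submit_directive); contrapositively O(submit_directive → stand_down). Since O(submit_directive) holds, K gives O(stand_down).
With premise 3, O(stand_down → ¬forward_ledger), the K-axiom yields O(¬forward_ledger).
Premise 4 does not contribute to this derivation.
Hence ¬forward_ledger is obligatory.

Obligatory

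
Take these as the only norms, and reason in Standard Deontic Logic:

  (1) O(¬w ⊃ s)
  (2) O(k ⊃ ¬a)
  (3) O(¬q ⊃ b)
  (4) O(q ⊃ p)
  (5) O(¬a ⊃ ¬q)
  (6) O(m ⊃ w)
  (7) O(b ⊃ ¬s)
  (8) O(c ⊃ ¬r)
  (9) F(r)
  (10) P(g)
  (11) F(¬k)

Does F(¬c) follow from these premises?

No

Premise 8 is O(c ⊃ ¬r); even if O(¬r) held, inferring O(c) would be affirming the consequent — invalid.
No other premise forces O(c). An ideal world satisfying every premise can still have ¬c true, so F(¬c) is not derivable.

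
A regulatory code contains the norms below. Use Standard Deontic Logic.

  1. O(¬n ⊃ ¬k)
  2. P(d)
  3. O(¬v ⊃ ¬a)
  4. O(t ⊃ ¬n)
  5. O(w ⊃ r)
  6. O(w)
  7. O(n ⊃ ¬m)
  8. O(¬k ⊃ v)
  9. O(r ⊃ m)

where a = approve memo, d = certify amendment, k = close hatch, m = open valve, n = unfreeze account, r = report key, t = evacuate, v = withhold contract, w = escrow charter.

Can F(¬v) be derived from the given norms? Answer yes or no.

From premise 6 we have O(w).
Applying K to premise 5 (O(w ⊃ r)) and O(w) yields O(r).
Premise 9 is O(r ⊃ m); since O(r), deontic closure gives O(m).
Premise 7 is O(n ⊃ ¬m); contrapositively O(m ⊃ ¬n). Since O(m) holds, K gives O(¬n).
With premise 1, O(¬n ⊃ ¬k), the K-axiom yields O(¬k).
Premise 8 is O(¬k ⊃ v); since O(¬k), deontic closure gives O(v).
Premises 2, 3, 4 do not contribute to this derivation.
So O(v) holds, i.e. F(¬v). The claim follows.

Yes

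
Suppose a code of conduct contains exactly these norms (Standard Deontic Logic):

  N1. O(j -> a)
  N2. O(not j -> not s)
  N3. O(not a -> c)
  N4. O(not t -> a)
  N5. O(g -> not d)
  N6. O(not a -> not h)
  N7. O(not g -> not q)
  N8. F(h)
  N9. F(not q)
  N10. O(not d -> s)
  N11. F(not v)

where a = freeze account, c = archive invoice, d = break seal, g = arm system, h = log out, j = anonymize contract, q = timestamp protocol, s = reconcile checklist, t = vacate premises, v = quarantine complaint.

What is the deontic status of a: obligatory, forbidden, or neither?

Obligatory

Premise 9, F(not q), is equivalent to O(q).
The contrapositive of premise 7 (O(not g -> not q)) is O(q -> g), and O(q) is already established, so O(g).
With premise 5, O(g -> not d), the K-axiom yields O(not d).
Premise 10 is O(not d -> s); since O(not d), deontic closure gives O(s).
The contrapositive of premise 2 (O(not j -> not s)) is O(s -> j), and O(s) is already established, so O(j).
With premise 1, O(j -> a), the K-axiom yields O(a).
Premises 3, 4, 6, 8, 11 do not contribute to this derivation.
Hence a is obligatory.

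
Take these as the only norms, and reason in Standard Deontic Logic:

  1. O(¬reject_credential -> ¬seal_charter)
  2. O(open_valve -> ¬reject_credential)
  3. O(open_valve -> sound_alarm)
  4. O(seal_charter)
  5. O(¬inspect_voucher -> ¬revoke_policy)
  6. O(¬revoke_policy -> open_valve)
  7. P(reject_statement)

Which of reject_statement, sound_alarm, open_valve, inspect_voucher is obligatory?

Premise 4 states O(seal_charter) outright.
The contrapositive of premise 1 (O(¬reject_credential -> ¬seal_charter)) is O(seal_charter -> reject_credential), and O(seal_charter) is already established, so O(reject_credential).
Premise 2, O(open_valve -> ¬reject_credential), contraposes to O(reject_credential -> ¬open_valve); with O(reject_credential) we get O(¬open_valve).
Premise 6, O(¬revoke_policy -> open_valve), contraposes to O(¬open_valve -> revoke_policy); with O(¬open_valve) we get O(revoke_policy).
Premise 5 is O(¬inspect_voucher -> ¬revoke_policy); contrapositively O(revoke_policy -> inspect_voucher). Since O(revoke_policy) holds, K gives O(inspect_voucher).
So O(inspect_voucher) holds — inspect_voucher is obligatory. None of the other listed options is made obligatory by any chain of premises.

inspect_voucher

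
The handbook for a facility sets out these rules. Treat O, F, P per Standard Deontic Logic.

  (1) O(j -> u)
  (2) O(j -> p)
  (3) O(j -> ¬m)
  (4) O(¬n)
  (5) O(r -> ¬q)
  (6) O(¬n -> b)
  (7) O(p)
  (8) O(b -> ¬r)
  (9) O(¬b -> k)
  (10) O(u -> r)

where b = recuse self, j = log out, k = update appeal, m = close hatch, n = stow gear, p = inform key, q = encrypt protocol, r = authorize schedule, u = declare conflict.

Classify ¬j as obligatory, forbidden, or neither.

Obligatory

Premise 4 states O(¬n) outright.
With premise 6, O(¬n -> b), the K-axiom yields O(b).
Premise 8 is O(b -> ¬r); since O(b), deontic closure gives O(¬r).
The contrapositive of premise 10 (O(u -> r)) is O(¬r -> ¬u), and O(¬r) is already established, so O(¬u).
Premise 1, O(j -> u), contraposes to O(¬u -> ¬j); with O(¬u) we get O(¬j).
Premises 2, 3, 5, 7, 9 do not contribute to this derivation.
Hence ¬j is obligatory.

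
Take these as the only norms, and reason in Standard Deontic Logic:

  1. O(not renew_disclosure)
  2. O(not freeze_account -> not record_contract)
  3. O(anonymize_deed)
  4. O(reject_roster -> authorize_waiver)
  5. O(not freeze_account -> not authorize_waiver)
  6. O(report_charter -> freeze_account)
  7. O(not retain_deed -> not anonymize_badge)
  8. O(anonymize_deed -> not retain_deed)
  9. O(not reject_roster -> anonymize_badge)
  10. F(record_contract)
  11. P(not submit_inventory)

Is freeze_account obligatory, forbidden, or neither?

Obligatory

From premise 3 we have O(anonymize_deed).
Premise 8 is O(anonymize_deed -> not retain_deed); since O(anonymize_deed), deontic closure gives O(not retain_deed).
From O(not retain_deed) and premise 7, O(not retain_deed -> not anonymize_badge), we obtain O(not anonymize_badge).
Premise 9, O(not reject_roster -> anonymize_badge), contraposes to O(not anonymize_badge -> reject_roster); with O(not anonymize_badge) we get O(reject_roster).
Applying K to premise 4 (O(reject_roster -> authorize_waiver)) and O(reject_roster) yields O(authorize_waiver).
Premise 5, O(not freeze_account -> not authorize_waiver), contraposes to O(authorize_waiver -> freeze_account); with O(authorize_waiver) we get O(freeze_account).
Premises 1, 2, 6, 10, 11 do not contribute to this derivation.
Hence freeze_account is obligatory.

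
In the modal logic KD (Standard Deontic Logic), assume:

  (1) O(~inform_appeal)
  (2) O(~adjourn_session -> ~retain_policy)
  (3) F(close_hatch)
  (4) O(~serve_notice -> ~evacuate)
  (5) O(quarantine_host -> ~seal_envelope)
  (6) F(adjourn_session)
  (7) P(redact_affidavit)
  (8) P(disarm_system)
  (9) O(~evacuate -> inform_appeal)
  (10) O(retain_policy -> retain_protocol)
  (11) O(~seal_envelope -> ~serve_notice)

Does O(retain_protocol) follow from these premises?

No

Premise 10 is O(retain_policy -> retain_protocol), but O(retain_policy) is not derivable from the premises, so it does not yield O(retain_protocol).
No other premise forces O(retain_protocol). An ideal world satisfying every premise can still have retain_protocol false, so O(retain_protocol) is not derivable.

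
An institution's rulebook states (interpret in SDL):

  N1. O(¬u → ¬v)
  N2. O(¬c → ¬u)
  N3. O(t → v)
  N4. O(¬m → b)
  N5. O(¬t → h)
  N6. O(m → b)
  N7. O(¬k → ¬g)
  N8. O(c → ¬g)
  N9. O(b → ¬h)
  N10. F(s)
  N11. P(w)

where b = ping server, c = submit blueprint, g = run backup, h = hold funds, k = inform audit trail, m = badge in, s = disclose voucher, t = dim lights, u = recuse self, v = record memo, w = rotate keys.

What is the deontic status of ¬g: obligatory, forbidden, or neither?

Obligatory

Premises 4 and 6 cover both cases: O(¬m → b) and O(m → b). Since ¬m ∨ m is a tautology, O(b) follows.
With premise 9, O(b → ¬h), the K-axiom yields O(¬h).
Premise 5, O(¬t → h), contraposes to O(¬h → t); with O(¬h) we get O(t).
With premise 3, O(t → v), the K-axiom yields O(v).
Premise 1 is O(¬u → ¬v); contrapositively O(v → u). Since O(v) holds, K gives O(u).
The contrapositive of premise 2 (O(¬c → ¬u)) is O(u → c), and O(u) is already established, so O(c).
With premise 8, O(c → ¬g), the K-axiom yields O(¬g).
Premises 7, 10, 11 do not contribute to this derivation.
Hence ¬g is obligatory.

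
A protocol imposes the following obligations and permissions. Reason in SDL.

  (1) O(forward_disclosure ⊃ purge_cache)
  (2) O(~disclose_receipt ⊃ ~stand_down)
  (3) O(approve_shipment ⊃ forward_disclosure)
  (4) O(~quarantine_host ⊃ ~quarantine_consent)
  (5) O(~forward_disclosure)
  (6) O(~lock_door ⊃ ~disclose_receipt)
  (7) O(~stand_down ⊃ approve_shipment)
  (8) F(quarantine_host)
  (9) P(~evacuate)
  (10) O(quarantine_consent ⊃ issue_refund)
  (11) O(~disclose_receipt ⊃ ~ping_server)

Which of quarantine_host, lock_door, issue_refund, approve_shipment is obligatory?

Premise 5 states O(~forward_disclosure) outright.
Premise 3 is O(approve_shipment ⊃ forward_disclosure); contrapositively O(~forward_disclosure ⊃ ~approve_shipment). Since O(~forward_disclosure) holds, K gives O(~approve_shipment).
The contrapositive of premise 7 (O(~stand_down ⊃ approve_shipment)) is O(~approve_shipment ⊃ stand_down), and O(~approve_shipment) is already established, so O(stand_down).
The contrapositive of premise 2 (O(~disclose_receipt ⊃ ~stand_down)) is O(stand_down ⊃ disclose_receipt), and O(stand_down) is already established, so O(disclose_receipt).
Premise 6, O(~lock_door ⊃ ~disclose_receipt), contraposes to O(disclose_receipt ⊃ lock_door); with O(disclose_receipt) we get O(lock_door).
So O(lock_door) holds — lock_door is obligatory. None of the other listed options is made obligatory by any chain of premises.

lock_door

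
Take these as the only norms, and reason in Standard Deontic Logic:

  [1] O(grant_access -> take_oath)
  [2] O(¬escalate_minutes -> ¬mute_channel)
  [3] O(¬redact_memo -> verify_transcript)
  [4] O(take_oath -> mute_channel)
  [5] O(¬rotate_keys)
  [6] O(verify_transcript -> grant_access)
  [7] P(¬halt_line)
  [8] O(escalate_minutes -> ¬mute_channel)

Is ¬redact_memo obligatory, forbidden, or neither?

By case analysis on escalate_minutes: premise 8 gives O(escalate_minutes -> ¬mute_channel) and premise 2 gives O(¬escalate_minutes -> ¬mute_channel), so O(¬mute_channel) either way.
Premise 4 is O(take_oath -> mute_channel); contrapositively O(¬mute_channel -> ¬take_oath). Since O(¬mute_channel) holds, K gives O(¬take_oath).
The contrapositive of premise 1 (O(grant_access -> take_oath)) is O(¬take_oath -> ¬grant_access), and O(¬take_oath) is already established, so O(¬grant_access).
The contrapositive of premise 6 (O(verify_transcript -> grant_access)) is O(¬grant_access -> ¬verify_transcript), and O(¬grant_access) is already established, so O(¬verify_transcript).
Premise 3, O(¬redact_memo -> verify_transcript), contraposes to O(¬verify_transcript -> redact_memo); with O(¬verify_transcript) we get O(redact_memo).
Premises 5, 7 do not contribute to this derivation.
Thus O(redact_memo), which is F(¬redact_memo): ¬redact_memo is forbidden.

Forbidden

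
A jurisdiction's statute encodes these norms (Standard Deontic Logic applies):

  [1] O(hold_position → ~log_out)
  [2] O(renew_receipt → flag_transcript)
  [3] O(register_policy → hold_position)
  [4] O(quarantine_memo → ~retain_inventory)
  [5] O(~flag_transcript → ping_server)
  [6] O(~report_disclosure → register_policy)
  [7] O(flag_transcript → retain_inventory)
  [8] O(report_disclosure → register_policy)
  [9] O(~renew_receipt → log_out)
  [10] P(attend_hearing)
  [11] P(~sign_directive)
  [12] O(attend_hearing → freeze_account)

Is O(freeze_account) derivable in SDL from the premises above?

No

Premise 12 is O(attend_hearing → freeze_account), but O(attend_hearing) is not derivable from the premises (the permission P(attend_hearing) asserts only ~O(~attend_hearing), not O(attend_hearing)), so it does not yield O(freeze_account).
No other premise forces O(freeze_account). An ideal world satisfying every premise can still have freeze_account false, so O(freeze_account) is not derivable.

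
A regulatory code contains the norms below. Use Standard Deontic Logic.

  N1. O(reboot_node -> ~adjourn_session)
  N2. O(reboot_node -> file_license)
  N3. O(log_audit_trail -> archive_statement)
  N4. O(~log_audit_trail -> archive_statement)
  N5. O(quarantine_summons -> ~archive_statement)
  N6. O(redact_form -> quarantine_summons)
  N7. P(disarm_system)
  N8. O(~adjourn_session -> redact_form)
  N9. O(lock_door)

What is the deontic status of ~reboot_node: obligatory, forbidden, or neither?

Obligatory

Premises 4 and 3 cover both cases: O(~log_audit_trail -> archive_statement) and O(log_audit_trail -> archive_statement). Since ~log_audit_trail ∨ log_audit_trail is a tautology, O(archive_statement) follows.
The contrapositive of premise 5 (O(quarantine_summons -> ~archive_statement)) is O(archive_statement -> ~quarantine_summons), and O(archive_statement) is already established, so O(~quarantine_summons).
Premise 6, O(redact_form -> quarantine_summons), contraposes to O(~quarantine_summons -> ~redact_form); with O(~quarantine_summons) we get O(~redact_form).
Premise 8 is O(~adjourn_session -> redact_form); contrapositively O(~redact_form -> adjourn_session). Since O(~redact_form) holds, K gives O(adjourn_session).
Premise 1 is O(reboot_node -> ~adjourn_session); contrapositively O(adjourn_session -> ~reboot_node). Since O(adjourn_session) holds, K gives O(~reboot_node).
Premises 2, 7, 9 do not contribute to this derivation.
Hence ~reboot_node is obligatory.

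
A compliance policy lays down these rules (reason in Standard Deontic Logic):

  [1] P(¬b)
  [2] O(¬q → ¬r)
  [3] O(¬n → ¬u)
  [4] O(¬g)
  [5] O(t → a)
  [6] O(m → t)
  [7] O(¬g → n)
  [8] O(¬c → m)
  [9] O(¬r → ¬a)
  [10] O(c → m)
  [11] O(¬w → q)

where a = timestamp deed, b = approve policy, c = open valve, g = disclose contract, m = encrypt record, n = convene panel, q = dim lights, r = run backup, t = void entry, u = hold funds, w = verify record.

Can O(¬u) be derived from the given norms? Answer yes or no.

No

Premise 3 is O(¬n → ¬u), but O(¬n) is not derivable from the premises, so it does not yield O(¬u).
No other premise forces O(¬u). An ideal world satisfying every premise can still have ¬u false, so O(¬u) is not derivable.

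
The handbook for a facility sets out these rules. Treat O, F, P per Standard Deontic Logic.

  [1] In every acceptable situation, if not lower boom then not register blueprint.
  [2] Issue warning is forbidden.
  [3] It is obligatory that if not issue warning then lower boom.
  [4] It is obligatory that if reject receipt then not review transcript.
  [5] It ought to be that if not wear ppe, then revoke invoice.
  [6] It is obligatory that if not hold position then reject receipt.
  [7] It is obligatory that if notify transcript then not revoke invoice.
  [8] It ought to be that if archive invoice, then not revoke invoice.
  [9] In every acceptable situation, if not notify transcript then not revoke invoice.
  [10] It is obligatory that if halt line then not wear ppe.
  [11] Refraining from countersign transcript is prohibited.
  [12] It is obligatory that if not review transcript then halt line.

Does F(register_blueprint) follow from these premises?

Premise 1 is O(¬lower_boom → ¬register_blueprint), but O(¬lower_boom) is not derivable from the premises, so it does not yield O(¬register_blueprint).
No other premise forces O(¬register_blueprint). An ideal world satisfying every premise can still have register_blueprint true, so F(register_blueprint) is not derivable.

No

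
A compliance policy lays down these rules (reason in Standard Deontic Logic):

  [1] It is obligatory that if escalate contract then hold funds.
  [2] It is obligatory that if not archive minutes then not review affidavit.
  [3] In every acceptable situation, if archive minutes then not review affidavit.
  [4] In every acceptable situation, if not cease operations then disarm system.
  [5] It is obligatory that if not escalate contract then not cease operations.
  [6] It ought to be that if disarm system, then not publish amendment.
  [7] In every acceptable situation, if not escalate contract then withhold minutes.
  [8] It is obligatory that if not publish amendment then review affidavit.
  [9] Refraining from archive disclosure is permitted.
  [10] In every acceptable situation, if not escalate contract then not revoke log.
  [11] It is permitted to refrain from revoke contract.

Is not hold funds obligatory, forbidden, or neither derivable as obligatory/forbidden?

By case analysis on archive_minutes: premise 3 gives O(archive_minutes → ¬review_affidavit) and premise 2 gives O(¬archive_minutes → ¬review_affidavit), so O(¬review_affidavit) either way.
Premise 8 is O(¬publish_amendment → review_affidavit); contrapositively O(¬review_affidavit → publish_amendment). Since O(¬review_affidavit) holds, K gives O(publish_amendment).
Premise 6 is O(disarm_system → ¬publish_amendment); contrapositively O(publish_amendment → ¬disarm_system). Since O(publish_amendment) holds, K gives O(¬disarm_system).
Premise 4 is O(¬cease_operations → disarm_system); contrapositively O(¬disarm_system → cease_operations). Since O(¬disarm_system) holds, K gives O(cease_operations).
Premise 5 is O(¬escalate_contract → ¬cease_operations); contrapositively O(cease_operations → escalate_contract). Since O(cease_operations) holds, K gives O(escalate_contract).
Premise 1 is O(escalate_contract → hold_funds); since O(escalate_contract), deontic closure gives O(hold_funds).
Premises 7, 9, 10, 11 do not contribute to this derivation.
Thus O(hold_funds), which is F(¬hold_funds): ¬hold_funds is forbidden.

Forbidden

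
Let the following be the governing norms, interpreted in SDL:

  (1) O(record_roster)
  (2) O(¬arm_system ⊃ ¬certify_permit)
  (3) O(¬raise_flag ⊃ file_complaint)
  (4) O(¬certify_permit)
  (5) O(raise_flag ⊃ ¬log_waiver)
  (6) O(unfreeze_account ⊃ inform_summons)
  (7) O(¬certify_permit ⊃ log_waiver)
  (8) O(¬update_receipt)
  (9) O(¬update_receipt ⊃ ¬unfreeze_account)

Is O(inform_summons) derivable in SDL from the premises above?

Premise 6 is O(unfreeze_account ⊃ inform_summons), but O(unfreeze_account) is not derivable from the premises, so it does not yield O(inform_summons).
No other premise forces O(inform_summons). An ideal world satisfying every premise can still have inform_summons false, so O(inform_summons) is not derivable.

No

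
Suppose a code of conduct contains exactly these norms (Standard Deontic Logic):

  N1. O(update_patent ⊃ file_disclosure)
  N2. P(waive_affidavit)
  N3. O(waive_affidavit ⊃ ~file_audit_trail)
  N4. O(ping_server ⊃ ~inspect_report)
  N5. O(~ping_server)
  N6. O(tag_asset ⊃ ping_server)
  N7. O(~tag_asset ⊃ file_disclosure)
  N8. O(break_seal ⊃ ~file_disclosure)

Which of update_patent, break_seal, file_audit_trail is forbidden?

break_seal

From premise 5 we have O(~ping_server).
Premise 6 is O(tag_asset ⊃ ping_server); contrapositively O(~ping_server ⊃ ~tag_asset). Since O(~ping_server) holds, K gives O(~tag_asset).
With premise 7, O(~tag_asset ⊃ file_disclosure), the K-axiom yields O(file_disclosure).
Premise 8 is O(break_seal ⊃ ~file_disclosure); contrapositively O(file_disclosure ⊃ ~break_seal). Since O(file_disclosure) holds, K gives O(~break_seal).
So O(~break_seal) holds, i.e. break_seal is forbidden. None of the other listed options is forbidden under the premises.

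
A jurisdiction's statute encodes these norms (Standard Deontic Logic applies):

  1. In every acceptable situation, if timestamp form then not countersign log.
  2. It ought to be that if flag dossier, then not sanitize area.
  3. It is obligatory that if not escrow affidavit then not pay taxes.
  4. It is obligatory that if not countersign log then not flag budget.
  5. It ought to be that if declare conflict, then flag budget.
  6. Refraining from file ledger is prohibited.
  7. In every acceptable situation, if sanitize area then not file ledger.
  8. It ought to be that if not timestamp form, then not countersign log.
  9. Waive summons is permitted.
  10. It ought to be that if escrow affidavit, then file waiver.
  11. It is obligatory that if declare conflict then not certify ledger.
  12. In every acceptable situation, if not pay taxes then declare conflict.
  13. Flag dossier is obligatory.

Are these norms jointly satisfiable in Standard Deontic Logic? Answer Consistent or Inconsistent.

Consistent

Premise 7 is O(sanitize_area → ¬file_ledger), but O(sanitize_area) is not derivable from the premises, so it does not yield O(¬file_ledger).
So O(¬file_ledger) is not derivable, and the apparent clash with O(file_ledger) does not arise.
A world satisfying every obligation exists (e.g. certify_ledger=false, countersign_log=false, declare_conflict=false, escrow_affidavit=true, file_ledger=true, file_waiver=true, flag_budget=false, flag_dossier=true, pay_taxes=true, sanitize_area=false, timestamp_form=false, waive_summons=false); no atom is both obligatory and forbidden, so the set is consistent.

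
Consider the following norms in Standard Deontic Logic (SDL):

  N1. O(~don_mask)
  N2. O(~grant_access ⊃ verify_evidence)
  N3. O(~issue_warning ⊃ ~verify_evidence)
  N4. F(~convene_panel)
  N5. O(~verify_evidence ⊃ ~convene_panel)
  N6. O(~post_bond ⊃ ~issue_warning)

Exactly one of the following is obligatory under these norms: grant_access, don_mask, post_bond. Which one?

Premise 4 is F(~convene_panel), i.e. O(convene_panel).
Premise 5 is O(~verify_evidence ⊃ ~convene_panel); contrapositively O(convene_panel ⊃ verify_evidence). Since O(convene_panel) holds, K gives O(verify_evidence).
The contrapositive of premise 3 (O(~issue_warning ⊃ ~verify_evidence)) is O(verify_evidence ⊃ issue_warning), and O(verify_evidence) is already established, so O(issue_warning).
Premise 6, O(~post_bond ⊃ ~issue_warning), contraposes to O(issue_warning ⊃ post_bond); with O(issue_warning) we get O(post_bond).
So O(post_bond) holds — post_bond is obligatory. None of the other listed options is made obligatory by any chain of premises.

post_bond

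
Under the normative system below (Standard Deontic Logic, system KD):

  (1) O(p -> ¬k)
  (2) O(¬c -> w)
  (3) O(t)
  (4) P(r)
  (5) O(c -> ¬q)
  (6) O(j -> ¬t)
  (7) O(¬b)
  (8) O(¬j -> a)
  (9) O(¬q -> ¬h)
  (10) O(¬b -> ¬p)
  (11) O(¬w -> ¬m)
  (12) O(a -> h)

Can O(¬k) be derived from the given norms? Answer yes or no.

No

Premise 1 is O(p -> ¬k), but O(p) is not derivable from the premises, so it does not yield O(¬k).
No other premise forces O(¬k). An ideal world satisfying every premise can still have ¬k false, so O(¬k) is not derivable.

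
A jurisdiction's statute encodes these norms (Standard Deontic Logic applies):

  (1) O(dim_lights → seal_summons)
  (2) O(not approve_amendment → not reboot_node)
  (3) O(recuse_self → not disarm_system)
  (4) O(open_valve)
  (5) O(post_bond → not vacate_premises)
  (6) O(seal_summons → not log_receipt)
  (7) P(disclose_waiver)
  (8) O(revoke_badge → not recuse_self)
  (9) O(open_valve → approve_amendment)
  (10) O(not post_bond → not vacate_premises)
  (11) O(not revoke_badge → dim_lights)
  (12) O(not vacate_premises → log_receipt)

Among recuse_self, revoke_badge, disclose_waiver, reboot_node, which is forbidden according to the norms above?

recuse_self

Premises 10 and 5 cover both cases: O(not post_bond → not vacate_premises) and O(post_bond → not vacate_premises). Since not post_bond ∨ post_bond is a tautology, O(not vacate_premises) follows.
Premise 12 is O(not vacate_premises → log_receipt); since O(not vacate_premises), deontic closure gives O(log_receipt).
Premise 6, O(seal_summons → not log_receipt), contraposes to O(log_receipt → not seal_summons); with O(log_receipt) we get O(not seal_summons).
Premise 1, O(dim_lights → seal_summons), contraposes to O(not seal_summons → not dim_lights); with O(not seal_summons) we get O(not dim_lights).
Premise 11, O(not revoke_badge → dim_lights), contraposes to O(not dim_lights → revoke_badge); with O(not dim_lights) we get O(revoke_badge).
Premise 8 is O(revoke_badge → not recuse_self); since O(revoke_badge), deontic closure gives O(not recuse_self).
So O(not recuse_self) holds, i.e. recuse_self is forbidden. None of the other listed options is forbidden under the premises.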